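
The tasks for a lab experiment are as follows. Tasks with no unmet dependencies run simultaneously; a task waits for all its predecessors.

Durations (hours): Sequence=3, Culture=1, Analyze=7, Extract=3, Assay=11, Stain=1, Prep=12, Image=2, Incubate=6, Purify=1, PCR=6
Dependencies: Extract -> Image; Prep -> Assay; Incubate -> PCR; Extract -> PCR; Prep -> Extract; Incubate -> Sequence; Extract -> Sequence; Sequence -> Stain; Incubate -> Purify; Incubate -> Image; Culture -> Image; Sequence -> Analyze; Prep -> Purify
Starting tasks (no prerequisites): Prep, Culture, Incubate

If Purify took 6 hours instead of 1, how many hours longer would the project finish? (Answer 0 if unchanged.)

0

The binding path is Prep→Extract→Sequence→Analyze = 12+3+3+7 = 25; finish at 25 hours.
Purify is off the critical path — its longest chain is 13 hours, giving 12 of slack.
That remains the longest chain; total 25 hours.
Change in finish: 25 − 25 = +0 hours.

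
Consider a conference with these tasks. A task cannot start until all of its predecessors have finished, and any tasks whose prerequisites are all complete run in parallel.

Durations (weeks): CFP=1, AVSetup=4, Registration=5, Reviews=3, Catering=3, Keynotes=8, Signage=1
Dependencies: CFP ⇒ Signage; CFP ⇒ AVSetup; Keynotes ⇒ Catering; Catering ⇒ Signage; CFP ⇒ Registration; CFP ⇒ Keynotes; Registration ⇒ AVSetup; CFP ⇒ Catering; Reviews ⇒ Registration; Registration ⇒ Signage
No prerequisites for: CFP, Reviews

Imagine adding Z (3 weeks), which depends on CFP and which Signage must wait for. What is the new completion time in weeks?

13

Originally the conference takes 13 weeks.
With Z inserted, Signage now waits for max(CFP, Registration, Catering, Z).
New critical path: CFP→Keynotes→Catering→Signage = 1+8+3+1 = 13 ⇒ 13 weeks.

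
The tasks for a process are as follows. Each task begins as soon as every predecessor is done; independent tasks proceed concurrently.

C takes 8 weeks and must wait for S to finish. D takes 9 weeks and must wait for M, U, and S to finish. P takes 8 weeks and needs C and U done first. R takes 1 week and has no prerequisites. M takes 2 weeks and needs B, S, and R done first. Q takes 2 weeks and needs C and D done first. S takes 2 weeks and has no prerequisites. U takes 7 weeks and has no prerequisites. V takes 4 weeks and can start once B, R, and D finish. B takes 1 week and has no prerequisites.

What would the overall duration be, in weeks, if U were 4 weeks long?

Actual critical path: U→D→V = 7+9+4 = 20 ⇒ 20 weeks.
Since U is critical, the -3 change carries straight to that chain (now 17 weeks).
Now S→C→P = 2+8+8 = 18 is longest, so the finish becomes 18 weeks.

18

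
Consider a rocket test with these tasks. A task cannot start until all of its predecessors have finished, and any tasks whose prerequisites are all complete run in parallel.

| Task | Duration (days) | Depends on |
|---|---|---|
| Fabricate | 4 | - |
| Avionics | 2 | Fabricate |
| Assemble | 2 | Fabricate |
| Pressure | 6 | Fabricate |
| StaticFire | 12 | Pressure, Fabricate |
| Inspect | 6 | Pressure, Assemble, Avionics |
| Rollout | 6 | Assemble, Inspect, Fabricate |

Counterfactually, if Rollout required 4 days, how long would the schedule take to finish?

Baseline: Fabricate→Pressure→Inspect→Rollout = 4+6+6+6 = 22 → 22 days.
Since Rollout is critical, the -2 change carries straight to that chain (now 20 days).
New critical path: Fabricate→Pressure→StaticFire = 4+6+12 = 22 ⇒ 22 days.

22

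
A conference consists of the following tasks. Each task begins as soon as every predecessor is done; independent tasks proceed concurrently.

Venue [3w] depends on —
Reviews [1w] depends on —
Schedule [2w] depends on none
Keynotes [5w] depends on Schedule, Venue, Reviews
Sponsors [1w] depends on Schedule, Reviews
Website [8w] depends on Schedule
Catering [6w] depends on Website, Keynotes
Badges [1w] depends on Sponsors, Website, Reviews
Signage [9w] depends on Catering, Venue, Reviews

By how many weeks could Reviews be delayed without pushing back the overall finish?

Schedule→Website→Catering→Signage = 2+8+6+9 = 25 sets the makespan at 25 weeks.
Reviews finishes as early as 1 and must finish by 5.
Float = 25 − 21 = 4.

4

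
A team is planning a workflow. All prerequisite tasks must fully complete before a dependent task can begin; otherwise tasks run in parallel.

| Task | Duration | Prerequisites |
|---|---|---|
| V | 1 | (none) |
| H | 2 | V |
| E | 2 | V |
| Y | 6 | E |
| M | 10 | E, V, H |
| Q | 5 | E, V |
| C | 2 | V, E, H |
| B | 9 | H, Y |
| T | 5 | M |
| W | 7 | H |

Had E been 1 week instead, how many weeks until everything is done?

18

Critical path before the change: V→E→Y→B = 1+2+6+9 = 18 giving 18 weeks.
Since E is critical, the -1 change carries straight to that chain (now 17 weeks).
The binding chain switches to V→H→M→T = 1+2+10+5 = 18; finish 18 weeks.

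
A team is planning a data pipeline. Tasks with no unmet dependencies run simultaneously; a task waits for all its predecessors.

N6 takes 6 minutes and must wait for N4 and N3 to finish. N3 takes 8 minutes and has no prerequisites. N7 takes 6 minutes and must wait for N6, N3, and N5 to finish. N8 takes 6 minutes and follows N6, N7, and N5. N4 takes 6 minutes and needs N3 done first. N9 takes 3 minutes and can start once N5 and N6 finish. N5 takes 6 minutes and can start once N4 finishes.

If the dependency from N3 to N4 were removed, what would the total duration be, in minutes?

With the dependency in place, N3→N4→N5→N7→N8 = 8+6+6+6+6 = 32 sets the finish at 32 minutes.
Without N3→N4, N4's earliest start moves from 8 to 0.
After: N3→N6→N7→N8 = 8+6+6+6 = 26 → 26 minutes.

26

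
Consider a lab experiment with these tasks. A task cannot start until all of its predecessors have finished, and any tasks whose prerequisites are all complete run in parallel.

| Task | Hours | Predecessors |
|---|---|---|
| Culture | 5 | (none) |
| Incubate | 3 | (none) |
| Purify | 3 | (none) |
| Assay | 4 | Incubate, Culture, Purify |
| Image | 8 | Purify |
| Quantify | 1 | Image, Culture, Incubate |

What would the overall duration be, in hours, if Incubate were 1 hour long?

As given, the longest chain is Purify→Image→Quantify = 3+8+1 = 12, so the finish is 12 hours.
Incubate has 5 hours of float (longest path through it is 7).
The critical path is still Purify→Image→Quantify; finish is now 12 hours.

12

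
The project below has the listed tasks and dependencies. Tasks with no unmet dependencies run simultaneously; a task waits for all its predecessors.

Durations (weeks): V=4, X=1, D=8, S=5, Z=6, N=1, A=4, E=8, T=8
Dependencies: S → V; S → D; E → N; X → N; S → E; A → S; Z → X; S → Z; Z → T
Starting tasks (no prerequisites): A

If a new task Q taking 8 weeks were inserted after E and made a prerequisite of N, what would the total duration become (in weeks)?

Originally the project takes 23 weeks.
With Q inserted, N now waits for max(X, E, Q).
New critical path: A→S→E→Q→N = 4+5+8+8+1 = 26 ⇒ 26 weeks.

26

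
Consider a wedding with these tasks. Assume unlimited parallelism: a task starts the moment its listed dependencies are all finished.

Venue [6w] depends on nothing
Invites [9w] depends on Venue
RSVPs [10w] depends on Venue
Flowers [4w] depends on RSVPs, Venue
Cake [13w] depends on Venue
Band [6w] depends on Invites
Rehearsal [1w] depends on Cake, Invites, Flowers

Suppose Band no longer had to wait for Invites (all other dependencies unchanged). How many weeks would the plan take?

Original critical path: Venue→Invites→Band = 6+9+6 = 21 ⇒ 21 weeks.
Without Invites→Band, Band's earliest start moves from 15 to 0.
New critical path: Venue→RSVPs→Flowers→Rehearsal = 6+10+4+1 = 21 ⇒ 21 weeks.

21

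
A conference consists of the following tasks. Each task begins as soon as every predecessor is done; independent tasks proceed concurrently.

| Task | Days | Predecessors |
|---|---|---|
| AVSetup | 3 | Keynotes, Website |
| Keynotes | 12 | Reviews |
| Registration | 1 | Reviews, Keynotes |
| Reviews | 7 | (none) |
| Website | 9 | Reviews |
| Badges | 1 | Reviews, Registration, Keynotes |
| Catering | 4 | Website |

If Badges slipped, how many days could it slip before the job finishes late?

1

Reviews→Keynotes→AVSetup = 7+12+3 = 22 sets the makespan at 22 days.
The longest chain containing Badges totals 21 days.
Slack of Badges = 21 − 20 = 1 day.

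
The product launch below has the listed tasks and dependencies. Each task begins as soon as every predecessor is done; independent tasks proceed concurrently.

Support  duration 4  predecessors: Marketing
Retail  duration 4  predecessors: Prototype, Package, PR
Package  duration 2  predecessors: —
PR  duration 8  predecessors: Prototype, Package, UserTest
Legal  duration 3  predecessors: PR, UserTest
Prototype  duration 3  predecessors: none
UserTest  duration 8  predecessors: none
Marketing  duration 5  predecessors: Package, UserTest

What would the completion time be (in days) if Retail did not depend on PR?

With the dependency in place, UserTest→PR→Retail = 8+8+4 = 20 sets the finish at 20 days.
Without PR→Retail, Retail's earliest start moves from 16 to 3.
After: UserTest→PR→Legal = 8+8+3 = 19 → 19 days.

19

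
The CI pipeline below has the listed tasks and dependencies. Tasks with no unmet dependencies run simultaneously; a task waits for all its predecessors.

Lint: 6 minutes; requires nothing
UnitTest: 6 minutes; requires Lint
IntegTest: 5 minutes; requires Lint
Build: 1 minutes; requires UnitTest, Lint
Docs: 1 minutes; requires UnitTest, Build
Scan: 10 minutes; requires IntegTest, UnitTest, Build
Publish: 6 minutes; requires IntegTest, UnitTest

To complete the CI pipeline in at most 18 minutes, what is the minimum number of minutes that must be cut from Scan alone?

5

Current finish: 23 minutes; target: 18.
Scan is on every critical path, so each minute cut from Scan cuts the finish by one (this holds down to a finish of 18).
Need 23 − 18 = 5 minutes off Scan → Scan becomes 5 minutes, finish becomes 18.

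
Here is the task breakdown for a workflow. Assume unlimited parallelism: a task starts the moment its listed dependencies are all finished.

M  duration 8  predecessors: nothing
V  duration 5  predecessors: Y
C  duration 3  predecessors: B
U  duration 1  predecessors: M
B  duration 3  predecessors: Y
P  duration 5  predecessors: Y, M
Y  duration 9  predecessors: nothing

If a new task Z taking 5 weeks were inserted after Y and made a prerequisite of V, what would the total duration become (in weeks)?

Originally the workflow takes 15 weeks.
With Z inserted, V now waits for max(Y, Z).
New critical path: Y→Z→V = 9+5+5 = 19 ⇒ 19 weeks.

19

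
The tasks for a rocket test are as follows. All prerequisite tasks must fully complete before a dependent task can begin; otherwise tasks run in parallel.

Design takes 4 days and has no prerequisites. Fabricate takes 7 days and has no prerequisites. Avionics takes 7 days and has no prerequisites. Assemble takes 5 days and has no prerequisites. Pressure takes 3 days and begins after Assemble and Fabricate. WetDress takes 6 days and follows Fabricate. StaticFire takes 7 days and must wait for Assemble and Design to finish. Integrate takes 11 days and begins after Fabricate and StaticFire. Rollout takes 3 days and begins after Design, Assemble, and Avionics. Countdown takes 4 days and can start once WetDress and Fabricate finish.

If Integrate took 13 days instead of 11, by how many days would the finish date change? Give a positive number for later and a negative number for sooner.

Critical path before the change: Assemble→StaticFire→Integrate = 5+7+11 = 23 giving 23 days.
Integrate is on the critical path; changing it to 13 makes that path 25 days.
That remains the longest chain; total 25 days.
Change in finish: 25 − 23 = +2 days.

2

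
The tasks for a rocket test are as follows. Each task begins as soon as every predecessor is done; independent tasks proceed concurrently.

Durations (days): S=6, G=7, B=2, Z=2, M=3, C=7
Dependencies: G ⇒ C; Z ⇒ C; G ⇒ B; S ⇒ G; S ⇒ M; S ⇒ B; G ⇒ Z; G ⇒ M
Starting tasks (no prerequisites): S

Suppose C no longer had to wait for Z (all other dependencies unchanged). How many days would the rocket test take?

20

Original critical path: S→G→Z→C = 6+7+2+7 = 22 ⇒ 22 days.
Without Z→C, C's earliest start moves from 15 to 13.
New critical path: S→G→C = 6+7+7 = 20 ⇒ 20 days.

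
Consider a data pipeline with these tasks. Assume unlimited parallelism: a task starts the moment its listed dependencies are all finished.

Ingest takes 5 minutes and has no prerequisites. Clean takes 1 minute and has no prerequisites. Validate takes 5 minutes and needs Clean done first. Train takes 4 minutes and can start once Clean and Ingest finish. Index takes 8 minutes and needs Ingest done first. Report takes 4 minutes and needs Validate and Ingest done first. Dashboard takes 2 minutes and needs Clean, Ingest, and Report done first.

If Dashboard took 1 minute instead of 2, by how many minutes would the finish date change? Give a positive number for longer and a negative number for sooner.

As given, the longest chain is Ingest→Index = 5+8 = 13, so the finish is 13 minutes.
Dashboard has 1 minute of float (longest path through it is 12).
No other chain overtakes it, so the finish is 13 minutes.
Change in finish: 13 − 13 = +0 minutes.

0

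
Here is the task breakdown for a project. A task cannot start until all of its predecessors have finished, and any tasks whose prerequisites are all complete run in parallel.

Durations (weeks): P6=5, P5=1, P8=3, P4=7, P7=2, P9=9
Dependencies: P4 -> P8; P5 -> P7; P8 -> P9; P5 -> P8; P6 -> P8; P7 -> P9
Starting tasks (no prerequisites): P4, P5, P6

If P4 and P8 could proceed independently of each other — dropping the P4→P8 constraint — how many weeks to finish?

17

With the dependency in place, P4→P8→P9 = 7+3+9 = 19 sets the finish at 19 weeks.
Without P4→P8, P8's earliest start moves from 7 to 5.
New critical path: P6→P8→P9 = 5+3+9 = 17 ⇒ 17 weeks.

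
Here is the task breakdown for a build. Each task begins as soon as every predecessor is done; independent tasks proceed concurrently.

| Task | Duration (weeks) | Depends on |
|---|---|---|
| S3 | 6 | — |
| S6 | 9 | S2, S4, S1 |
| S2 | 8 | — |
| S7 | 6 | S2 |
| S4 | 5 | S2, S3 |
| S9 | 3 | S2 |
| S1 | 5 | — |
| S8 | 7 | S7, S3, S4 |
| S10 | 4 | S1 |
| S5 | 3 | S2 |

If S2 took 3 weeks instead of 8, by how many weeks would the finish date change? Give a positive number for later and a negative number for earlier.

-2

Actual critical path: S2→S4→S6 = 8+5+9 = 22 ⇒ 22 weeks.
S2 is on the critical path; changing it to 3 makes that path 17 weeks.
The binding chain switches to S3→S4→S6 = 6+5+9 = 20; finish 20 weeks.
Change in finish: 20 − 22 = -2 weeks.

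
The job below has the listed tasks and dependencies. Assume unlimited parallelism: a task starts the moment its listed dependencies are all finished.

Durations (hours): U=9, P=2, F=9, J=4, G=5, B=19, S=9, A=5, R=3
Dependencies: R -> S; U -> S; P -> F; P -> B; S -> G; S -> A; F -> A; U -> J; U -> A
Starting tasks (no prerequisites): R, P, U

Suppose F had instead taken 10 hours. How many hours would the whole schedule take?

Baseline: U→S→G = 9+9+5 = 23 → 23 hours.
F has 7 hours of float (longest path through it is 16).
The critical path is still U→S→G; finish is now 23 hours.

23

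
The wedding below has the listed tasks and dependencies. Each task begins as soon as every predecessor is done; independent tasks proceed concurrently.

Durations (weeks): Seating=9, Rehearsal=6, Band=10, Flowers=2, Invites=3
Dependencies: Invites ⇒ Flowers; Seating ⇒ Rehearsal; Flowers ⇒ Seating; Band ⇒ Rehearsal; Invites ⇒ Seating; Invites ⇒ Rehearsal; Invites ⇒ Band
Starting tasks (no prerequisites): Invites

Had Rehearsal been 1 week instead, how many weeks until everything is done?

The binding path is Invites→Flowers→Seating→Rehearsal = 3+2+9+6 = 20; finish at 20 weeks.
Rehearsal is on the critical path; changing it to 1 makes that path 15 weeks.
That remains the longest chain; total 15 weeks.

15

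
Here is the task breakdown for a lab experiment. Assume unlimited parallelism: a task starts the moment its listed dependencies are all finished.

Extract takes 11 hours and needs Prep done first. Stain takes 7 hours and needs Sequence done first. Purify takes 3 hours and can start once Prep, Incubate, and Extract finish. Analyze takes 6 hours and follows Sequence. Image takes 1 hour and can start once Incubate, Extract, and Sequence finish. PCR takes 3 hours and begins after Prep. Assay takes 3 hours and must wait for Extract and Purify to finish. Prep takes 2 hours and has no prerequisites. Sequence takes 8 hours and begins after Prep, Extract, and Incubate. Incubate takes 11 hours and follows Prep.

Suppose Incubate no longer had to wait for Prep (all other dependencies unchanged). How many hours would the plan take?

With the dependency in place, Prep→Incubate→Sequence→Stain = 2+11+8+7 = 28 sets the finish at 28 hours.
Without Prep→Incubate, Incubate's earliest start moves from 2 to 0.
New critical path: Prep→Extract→Sequence→Stain = 2+11+8+7 = 28 ⇒ 28 hours.

28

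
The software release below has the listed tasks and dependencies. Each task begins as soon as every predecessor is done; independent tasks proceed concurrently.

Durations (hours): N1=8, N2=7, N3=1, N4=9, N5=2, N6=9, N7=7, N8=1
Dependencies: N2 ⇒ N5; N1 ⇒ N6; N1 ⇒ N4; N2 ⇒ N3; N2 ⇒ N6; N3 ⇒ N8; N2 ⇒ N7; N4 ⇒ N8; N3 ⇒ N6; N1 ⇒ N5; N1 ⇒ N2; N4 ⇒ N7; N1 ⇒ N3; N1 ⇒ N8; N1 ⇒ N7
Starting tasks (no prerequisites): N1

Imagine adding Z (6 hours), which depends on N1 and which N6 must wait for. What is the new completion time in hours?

Originally the project takes 25 hours.
With Z inserted, N6 now waits for max(N3, N1, N2, Z).
New critical path: N1→N2→N3→N6 = 8+7+1+9 = 25 ⇒ 25 hours.

25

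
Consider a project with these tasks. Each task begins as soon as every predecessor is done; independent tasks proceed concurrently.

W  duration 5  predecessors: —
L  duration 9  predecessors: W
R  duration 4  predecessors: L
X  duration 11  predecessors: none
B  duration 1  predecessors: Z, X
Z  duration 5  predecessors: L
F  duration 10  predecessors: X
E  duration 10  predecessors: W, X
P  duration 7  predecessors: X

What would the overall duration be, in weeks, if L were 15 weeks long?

Critical path before the change: X→E = 11+10 = 21 giving 21 weeks.
L has 1 week of float (longest path through it is 20).
New critical path: W→L→Z→B = 5+15+5+1 = 26 ⇒ 26 weeks.

26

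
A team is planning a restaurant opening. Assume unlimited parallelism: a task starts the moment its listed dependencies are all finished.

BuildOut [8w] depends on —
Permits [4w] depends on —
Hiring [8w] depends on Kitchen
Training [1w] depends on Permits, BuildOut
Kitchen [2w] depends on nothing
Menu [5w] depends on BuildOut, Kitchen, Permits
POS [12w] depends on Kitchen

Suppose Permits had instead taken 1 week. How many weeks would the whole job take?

14

As given, the longest chain is Kitchen→POS = 2+12 = 14, so the finish is 14 weeks.
The longest path through Permits is only 9 weeks, so Permits has float 5.
The critical path is still Kitchen→POS; finish is now 14 weeks.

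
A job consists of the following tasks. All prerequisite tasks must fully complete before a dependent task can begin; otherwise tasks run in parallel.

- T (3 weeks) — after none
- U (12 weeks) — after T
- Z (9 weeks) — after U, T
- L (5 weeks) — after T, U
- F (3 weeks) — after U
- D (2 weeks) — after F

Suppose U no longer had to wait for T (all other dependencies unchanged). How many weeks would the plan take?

With the dependency in place, T→U→Z = 3+12+9 = 24 sets the finish at 24 weeks.
Without T→U, U's earliest start moves from 3 to 0.
New critical path: U→Z = 12+9 = 21 ⇒ 21 weeks.

21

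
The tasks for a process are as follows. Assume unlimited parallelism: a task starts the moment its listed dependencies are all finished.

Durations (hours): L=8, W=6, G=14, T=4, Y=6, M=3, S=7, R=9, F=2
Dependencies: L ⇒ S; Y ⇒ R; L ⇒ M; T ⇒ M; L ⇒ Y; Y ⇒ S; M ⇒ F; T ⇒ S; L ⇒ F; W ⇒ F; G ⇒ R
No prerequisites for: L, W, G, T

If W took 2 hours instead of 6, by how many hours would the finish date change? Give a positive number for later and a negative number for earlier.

Baseline: L→Y→R = 8+6+9 = 23 → 23 hours.
W is off the critical path — its longest chain is 8 hours, giving 15 of slack.
No other chain overtakes it, so the finish is 23 hours.
Change in finish: 23 − 23 = +0 hours.

0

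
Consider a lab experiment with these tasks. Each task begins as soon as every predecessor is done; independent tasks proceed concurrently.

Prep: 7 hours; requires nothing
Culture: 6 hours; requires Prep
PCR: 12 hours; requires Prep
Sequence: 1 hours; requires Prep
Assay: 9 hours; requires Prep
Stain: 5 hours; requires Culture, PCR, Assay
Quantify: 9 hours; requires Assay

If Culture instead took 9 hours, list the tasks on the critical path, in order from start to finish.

Baseline: Prep→Assay→Quantify = 7+9+9 = 25 → 25 hours.
Culture is off the critical path — its longest chain is 18 hours, giving 7 of slack.
No other chain overtakes it, so the finish is 25 hours.

Prep, Assay, Quantify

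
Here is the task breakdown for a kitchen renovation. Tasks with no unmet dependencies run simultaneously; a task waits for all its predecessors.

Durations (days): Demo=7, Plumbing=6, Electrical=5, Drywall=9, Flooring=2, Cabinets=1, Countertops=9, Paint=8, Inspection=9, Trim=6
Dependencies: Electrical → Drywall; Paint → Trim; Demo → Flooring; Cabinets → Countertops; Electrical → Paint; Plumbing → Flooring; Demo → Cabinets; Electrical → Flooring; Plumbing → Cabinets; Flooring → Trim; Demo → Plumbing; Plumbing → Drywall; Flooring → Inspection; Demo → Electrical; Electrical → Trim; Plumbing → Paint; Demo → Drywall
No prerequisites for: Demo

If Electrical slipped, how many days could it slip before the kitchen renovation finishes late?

1

The longest chain is Demo→Plumbing→Paint→Trim = 7+6+8+6 = 27; overall finish 27 days.
The longest chain containing Electrical totals 26 days.
So Electrical can slip 13 − 12 = 1 day.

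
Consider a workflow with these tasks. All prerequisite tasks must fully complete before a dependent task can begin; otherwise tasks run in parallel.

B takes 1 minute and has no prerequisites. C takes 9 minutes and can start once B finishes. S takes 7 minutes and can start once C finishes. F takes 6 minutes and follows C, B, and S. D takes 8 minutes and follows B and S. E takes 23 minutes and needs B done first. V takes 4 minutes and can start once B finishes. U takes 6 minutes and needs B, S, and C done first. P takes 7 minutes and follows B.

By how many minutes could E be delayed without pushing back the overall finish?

1

The longest chain is B→C→S→D = 1+9+7+8 = 25; overall finish 25 minutes.
The longest chain containing E totals 24 minutes.
Slack of E = 2 − 1 = 1 minute.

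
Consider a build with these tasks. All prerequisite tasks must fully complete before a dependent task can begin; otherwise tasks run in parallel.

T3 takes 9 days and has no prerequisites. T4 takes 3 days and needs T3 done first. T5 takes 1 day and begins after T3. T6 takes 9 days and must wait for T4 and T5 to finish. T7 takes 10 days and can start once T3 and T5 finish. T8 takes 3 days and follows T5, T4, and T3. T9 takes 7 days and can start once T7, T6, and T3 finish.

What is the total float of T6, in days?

T3→T4→T6→T9 = 9+3+9+7 = 28 sets the makespan at 28 days.
T6 finishes as early as 21 and must finish by 21.
Slack of T6 = 12 − 12 = 0 days.

0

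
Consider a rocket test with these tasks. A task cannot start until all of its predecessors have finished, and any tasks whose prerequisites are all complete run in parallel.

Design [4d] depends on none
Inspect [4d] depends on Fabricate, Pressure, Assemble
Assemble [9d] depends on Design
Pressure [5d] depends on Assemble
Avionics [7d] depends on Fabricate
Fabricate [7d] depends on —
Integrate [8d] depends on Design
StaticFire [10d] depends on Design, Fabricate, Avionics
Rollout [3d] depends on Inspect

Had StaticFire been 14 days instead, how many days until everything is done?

28

As given, the longest chain is Design→Assemble→Pressure→Inspect→Rollout = 4+9+5+4+3 = 25, so the finish is 25 days.
StaticFire has 1 day of float (longest path through it is 24).
The binding chain switches to Fabricate→Avionics→StaticFire = 7+7+14 = 28; finish 28 days.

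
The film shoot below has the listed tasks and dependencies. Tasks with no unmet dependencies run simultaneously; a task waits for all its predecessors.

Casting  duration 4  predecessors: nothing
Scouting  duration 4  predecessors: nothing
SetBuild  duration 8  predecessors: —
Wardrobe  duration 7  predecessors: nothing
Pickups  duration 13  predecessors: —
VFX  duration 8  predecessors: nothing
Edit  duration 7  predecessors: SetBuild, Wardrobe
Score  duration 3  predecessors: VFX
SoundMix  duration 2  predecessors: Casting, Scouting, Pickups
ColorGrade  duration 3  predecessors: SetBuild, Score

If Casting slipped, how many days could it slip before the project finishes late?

SetBuild→Edit = 8+7 = 15 sets the makespan at 15 days.
Casting finishes as early as 4 and must finish by 13.
Float = 15 − 6 = 9.

9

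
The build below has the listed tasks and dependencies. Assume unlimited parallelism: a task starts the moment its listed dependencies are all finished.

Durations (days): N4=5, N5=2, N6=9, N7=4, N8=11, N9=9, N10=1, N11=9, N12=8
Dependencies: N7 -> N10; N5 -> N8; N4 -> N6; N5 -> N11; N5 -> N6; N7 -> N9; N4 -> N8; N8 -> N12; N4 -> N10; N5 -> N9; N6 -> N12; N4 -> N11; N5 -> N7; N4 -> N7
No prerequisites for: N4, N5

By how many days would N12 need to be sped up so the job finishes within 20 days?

Current finish: 24 days; target: 20.
N12 is on every critical path, so each day cut from N12 cuts the finish by one (this holds down to a finish of 18).
Need 24 − 20 = 4 days off N12 → N12 becomes 4 days, finish becomes 20.

4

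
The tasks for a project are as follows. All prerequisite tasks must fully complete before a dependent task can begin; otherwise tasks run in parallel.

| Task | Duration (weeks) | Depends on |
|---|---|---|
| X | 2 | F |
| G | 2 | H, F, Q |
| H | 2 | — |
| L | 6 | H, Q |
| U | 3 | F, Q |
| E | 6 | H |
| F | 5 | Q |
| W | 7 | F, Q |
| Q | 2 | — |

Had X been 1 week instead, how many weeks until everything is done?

Actual critical path: Q→F→W = 2+5+7 = 14 ⇒ 14 weeks.
The longest path through X is only 9 weeks, so X has float 5.
The critical path is still Q→F→W; finish is now 14 weeks.

14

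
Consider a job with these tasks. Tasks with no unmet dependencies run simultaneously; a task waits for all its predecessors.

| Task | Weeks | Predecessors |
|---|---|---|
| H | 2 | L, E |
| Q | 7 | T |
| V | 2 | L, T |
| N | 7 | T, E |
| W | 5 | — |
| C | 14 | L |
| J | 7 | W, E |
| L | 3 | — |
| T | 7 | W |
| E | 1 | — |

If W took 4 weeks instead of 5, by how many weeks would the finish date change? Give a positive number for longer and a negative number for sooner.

-1

Baseline: W→T→N = 5+7+7 = 19 → 19 weeks.
W lies on that path, so at 4 weeks the path becomes 18 weeks.
No other chain overtakes it, so the finish is 18 weeks.
Change in finish: 18 − 19 = -1 weeks.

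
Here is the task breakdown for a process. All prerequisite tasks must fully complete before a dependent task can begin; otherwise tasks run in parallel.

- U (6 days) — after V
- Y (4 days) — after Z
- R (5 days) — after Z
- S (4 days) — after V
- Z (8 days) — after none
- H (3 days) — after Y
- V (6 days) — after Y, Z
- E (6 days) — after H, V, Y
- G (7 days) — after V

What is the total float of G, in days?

0

Z→Y→V→G = 8+4+6+7 = 25 sets the makespan at 25 days.
G finishes as early as 25 and must finish by 25.
So G can slip 25 − 25 = 0 days.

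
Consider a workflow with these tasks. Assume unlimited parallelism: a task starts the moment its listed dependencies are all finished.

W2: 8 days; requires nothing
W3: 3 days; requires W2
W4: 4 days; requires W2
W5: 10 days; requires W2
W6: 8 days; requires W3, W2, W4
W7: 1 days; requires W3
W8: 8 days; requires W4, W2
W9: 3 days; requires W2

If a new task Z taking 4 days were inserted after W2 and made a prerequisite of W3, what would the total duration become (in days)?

Originally the project takes 20 days.
With Z inserted, W3 now waits for max(W2, Z).
New critical path: W2→Z→W3→W6 = 8+4+3+8 = 23 ⇒ 23 days.

23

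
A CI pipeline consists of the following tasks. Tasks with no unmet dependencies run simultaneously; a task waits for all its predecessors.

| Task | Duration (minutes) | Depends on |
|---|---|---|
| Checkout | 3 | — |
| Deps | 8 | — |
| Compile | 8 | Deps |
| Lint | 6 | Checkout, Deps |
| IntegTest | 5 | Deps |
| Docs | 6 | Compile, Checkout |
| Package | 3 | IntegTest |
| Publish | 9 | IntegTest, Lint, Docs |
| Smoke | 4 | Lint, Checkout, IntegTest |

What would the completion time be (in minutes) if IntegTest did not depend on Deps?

31

Original critical path: Deps→Compile→Docs→Publish = 8+8+6+9 = 31 ⇒ 31 minutes.
Without Deps→IntegTest, IntegTest's earliest start moves from 8 to 0.
After: Deps→Compile→Docs→Publish = 8+8+6+9 = 31 → 31 minutes.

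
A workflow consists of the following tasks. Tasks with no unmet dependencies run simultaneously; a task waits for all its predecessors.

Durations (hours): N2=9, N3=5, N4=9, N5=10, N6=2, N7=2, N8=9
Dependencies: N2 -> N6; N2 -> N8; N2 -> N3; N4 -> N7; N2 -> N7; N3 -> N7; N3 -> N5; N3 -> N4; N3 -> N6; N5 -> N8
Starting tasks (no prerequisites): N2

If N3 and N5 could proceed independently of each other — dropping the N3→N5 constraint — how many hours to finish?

Original critical path: N2→N3→N5→N8 = 9+5+10+9 = 33 ⇒ 33 hours.
Without N3→N5, N5's earliest start moves from 14 to 0.
New critical path: N2→N3→N4→N7 = 9+5+9+2 = 25 ⇒ 25 hours.

25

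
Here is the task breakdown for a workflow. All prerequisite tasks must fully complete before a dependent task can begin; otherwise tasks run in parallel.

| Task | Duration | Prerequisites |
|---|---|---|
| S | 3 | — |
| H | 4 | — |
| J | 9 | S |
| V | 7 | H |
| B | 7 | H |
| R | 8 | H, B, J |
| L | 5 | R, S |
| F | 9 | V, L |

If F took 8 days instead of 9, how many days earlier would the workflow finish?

The binding path is S→J→R→L→F = 3+9+8+5+9 = 34; finish at 34 days.
Since F is critical, the -1 change carries straight to that chain (now 33 days).
The critical path is still S→J→R→L→F; finish is now 33 days.
Change in finish: 33 − 34 = -1 days.

1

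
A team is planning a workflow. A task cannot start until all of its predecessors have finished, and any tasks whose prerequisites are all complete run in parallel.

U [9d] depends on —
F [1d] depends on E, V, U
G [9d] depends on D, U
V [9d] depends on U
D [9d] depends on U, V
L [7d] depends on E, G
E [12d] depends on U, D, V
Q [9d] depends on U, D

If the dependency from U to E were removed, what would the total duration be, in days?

With the dependency in place, U→V→D→E→L = 9+9+9+12+7 = 46 sets the finish at 46 days.
Dropping U→E doesn't change E's earliest start (27); another predecessor still binds.
After: U→V→D→E→L = 9+9+9+12+7 = 46 → 46 days.

46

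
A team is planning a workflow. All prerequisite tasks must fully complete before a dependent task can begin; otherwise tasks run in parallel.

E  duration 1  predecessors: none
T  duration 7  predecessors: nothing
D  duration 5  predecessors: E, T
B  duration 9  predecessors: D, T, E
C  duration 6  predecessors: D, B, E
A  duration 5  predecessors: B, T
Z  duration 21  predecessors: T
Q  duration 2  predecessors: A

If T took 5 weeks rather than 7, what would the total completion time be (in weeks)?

Actual critical path: T→D→B→A→Q = 7+5+9+5+2 = 28 ⇒ 28 weeks.
T lies on that path, so at 5 weeks the path becomes 26 weeks.
The critical path is still T→D→B→A→Q; finish is now 26 weeks.

26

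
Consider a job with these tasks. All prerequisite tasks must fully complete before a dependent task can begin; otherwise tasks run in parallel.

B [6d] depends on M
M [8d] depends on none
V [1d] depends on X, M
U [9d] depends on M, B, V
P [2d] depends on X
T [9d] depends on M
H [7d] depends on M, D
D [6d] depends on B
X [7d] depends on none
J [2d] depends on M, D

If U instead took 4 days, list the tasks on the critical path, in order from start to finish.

M, B, D, H

As given, the longest chain is M→B→D→H = 8+6+6+7 = 27, so the finish is 27 days.
The longest path through U is only 23 days, so U has float 4.
The critical path is still M→B→D→H; finish is now 27 days.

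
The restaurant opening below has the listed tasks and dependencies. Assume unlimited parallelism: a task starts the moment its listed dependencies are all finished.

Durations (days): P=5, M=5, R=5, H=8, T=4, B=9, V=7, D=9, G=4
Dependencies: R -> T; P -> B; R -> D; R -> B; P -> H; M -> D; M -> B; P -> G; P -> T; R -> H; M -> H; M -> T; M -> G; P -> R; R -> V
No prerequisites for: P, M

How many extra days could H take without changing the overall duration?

1

Critical path: P→R→B = 5+5+9 = 19, so the finish is 19 days.
Longest path through H: 18 days (earliest finish 18, latest finish 19).
Float = 19 − 18 = 1.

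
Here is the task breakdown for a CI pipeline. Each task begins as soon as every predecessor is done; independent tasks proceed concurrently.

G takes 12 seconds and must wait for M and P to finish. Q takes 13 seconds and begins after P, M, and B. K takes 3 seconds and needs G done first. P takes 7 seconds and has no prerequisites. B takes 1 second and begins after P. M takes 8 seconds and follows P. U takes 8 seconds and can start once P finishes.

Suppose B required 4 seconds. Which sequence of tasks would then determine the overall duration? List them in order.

As given, the longest chain is P→M→G→K = 7+8+12+3 = 30, so the finish is 30 seconds.
B is off the critical path — its longest chain is 21 seconds, giving 9 of slack.
No other chain overtakes it, so the finish is 30 seconds.

P, M, G, K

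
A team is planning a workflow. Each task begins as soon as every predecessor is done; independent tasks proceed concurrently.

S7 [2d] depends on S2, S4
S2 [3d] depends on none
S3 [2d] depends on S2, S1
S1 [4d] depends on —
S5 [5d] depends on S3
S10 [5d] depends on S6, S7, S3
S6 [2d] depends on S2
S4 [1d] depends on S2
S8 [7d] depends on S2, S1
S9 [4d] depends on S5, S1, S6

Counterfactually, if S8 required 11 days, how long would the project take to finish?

Baseline: S1→S3→S5→S9 = 4+2+5+4 = 15 → 15 days.
S8 is off the critical path — its longest chain is 11 days, giving 4 of slack.
The critical path is still S1→S3→S5→S9; finish is now 15 days.

15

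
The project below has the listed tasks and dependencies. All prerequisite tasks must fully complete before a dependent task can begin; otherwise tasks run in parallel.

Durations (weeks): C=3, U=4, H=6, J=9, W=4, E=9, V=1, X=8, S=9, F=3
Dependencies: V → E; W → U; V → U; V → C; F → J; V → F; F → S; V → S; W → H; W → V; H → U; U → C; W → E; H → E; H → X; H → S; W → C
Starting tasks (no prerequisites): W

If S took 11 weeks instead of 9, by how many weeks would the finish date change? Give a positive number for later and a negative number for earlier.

2

The binding path is W→H→S = 4+6+9 = 19; finish at 19 weeks.
Since S is critical, the +2 change carries straight to that chain (now 21 weeks).
The critical path is still W→H→S; finish is now 21 weeks.
Change in finish: 21 − 19 = +2 weeks.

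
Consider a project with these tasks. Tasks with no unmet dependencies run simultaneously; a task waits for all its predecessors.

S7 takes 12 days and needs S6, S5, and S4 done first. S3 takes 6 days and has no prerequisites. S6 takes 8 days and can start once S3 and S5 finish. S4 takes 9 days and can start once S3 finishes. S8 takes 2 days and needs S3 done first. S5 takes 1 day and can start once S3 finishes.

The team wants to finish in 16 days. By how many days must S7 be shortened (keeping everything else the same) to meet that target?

11

Current finish: 27 days; target: 16.
S7 is on every critical path, so each day cut from S7 cuts the finish by one (this holds down to a finish of 16).
Need 27 − 16 = 11 days off S7 → S7 becomes 1 day, finish becomes 16.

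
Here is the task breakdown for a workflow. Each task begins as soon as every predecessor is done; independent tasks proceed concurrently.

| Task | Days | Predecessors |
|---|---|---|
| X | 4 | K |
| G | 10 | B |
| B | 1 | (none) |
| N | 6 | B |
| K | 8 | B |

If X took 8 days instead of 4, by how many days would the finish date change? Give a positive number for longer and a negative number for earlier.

Baseline: B→K→X = 1+8+4 = 13 → 13 days.
X lies on that path, so at 8 days the path becomes 17 days.
No other chain overtakes it, so the finish is 17 days.
Change in finish: 17 − 13 = +4 days.

4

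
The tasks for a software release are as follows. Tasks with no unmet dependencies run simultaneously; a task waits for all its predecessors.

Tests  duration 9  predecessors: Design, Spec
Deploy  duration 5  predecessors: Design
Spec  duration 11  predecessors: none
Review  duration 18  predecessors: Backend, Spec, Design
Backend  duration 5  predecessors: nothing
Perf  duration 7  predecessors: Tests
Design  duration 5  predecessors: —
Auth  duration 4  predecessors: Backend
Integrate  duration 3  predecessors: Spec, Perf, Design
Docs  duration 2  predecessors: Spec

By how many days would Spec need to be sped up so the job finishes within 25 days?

5

Current finish: 30 days; target: 25.
Spec is on every critical path, so each day cut from Spec cuts the finish by one (this holds down to a finish of 24).
Need 30 − 25 = 5 days off Spec → Spec becomes 6 days, finish becomes 25.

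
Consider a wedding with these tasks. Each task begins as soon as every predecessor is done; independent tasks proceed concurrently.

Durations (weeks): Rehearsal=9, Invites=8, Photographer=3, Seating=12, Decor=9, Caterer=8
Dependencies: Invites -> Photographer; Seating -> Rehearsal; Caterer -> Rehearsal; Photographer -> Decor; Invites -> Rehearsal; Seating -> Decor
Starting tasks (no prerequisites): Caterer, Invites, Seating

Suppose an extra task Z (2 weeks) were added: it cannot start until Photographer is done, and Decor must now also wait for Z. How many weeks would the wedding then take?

22

Originally the wedding takes 21 weeks.
With Z inserted, Decor now waits for max(Photographer, Seating, Z).
New critical path: Invites→Photographer→Z→Decor = 8+3+2+9 = 22 ⇒ 22 weeks.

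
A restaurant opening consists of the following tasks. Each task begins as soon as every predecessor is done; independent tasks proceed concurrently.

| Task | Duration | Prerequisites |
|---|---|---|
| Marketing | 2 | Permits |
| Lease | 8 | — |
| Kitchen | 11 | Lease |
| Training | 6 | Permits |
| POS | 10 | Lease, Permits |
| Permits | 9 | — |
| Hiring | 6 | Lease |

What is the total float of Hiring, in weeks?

Critical path: Lease→Kitchen = 8+11 = 19, so the finish is 19 weeks.
Hiring finishes as early as 14 and must finish by 19.
Slack of Hiring = 13 − 8 = 5 weeks.

5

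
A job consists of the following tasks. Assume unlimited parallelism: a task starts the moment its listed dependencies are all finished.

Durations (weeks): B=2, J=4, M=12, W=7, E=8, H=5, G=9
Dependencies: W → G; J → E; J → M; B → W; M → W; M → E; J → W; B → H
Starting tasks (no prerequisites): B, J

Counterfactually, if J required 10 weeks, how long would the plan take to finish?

Baseline: J→M→W→G = 4+12+7+9 = 32 → 32 weeks.
J lies on that path, so at 10 weeks the path becomes 38 weeks.
The critical path is still J→M→W→G; finish is now 38 weeks.

38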